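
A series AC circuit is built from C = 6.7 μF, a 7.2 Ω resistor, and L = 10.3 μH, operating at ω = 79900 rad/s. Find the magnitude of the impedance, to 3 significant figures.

X_L = ωL = 0.823 Ω
X_C = 1/(ωC) = 1.87 Ω
Net reactance X = X_L − X_C = -1.05 Ω
Z = 7.20 − j1.05 Ω
|Z| = √(7.20² + 1.05²) = 7.28 Ω

7.28 Ω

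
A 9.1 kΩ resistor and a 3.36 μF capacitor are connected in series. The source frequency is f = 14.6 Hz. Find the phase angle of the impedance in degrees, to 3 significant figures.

-19.6°

ω = 2πf = 91.73 rad/s
X_C = 1/(ωC) = 3240 Ω
Z = 9100 − j3240 Ω
|Z| = √(9100² + 3240²) = 9660 Ω
∠Z = arctan(-3240/9100) = -19.6°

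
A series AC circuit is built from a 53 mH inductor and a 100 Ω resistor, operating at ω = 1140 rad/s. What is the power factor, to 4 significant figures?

X_L = ωL = 60.42 Ω
Z = 100.0 + j60.42 Ω
|Z| = √(100.0² + 60.42²) = 116.8 Ω
∠Z = arctan(60.42/100.0) = 31.14°
cos φ = cos(31.14°) = 0.8559

0.8559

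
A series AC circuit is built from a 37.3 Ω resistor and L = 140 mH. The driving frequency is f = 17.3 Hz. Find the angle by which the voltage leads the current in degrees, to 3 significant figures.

22.2°

ω = 2πf = 108.7 rad/s
X_L = ωL = 15.2 Ω
Z = 37.3 + j15.2 Ω
|Z| = √(37.3² + 15.2²) = 40.3 Ω
∠Z = arctan(15.2/37.3) = 22.2°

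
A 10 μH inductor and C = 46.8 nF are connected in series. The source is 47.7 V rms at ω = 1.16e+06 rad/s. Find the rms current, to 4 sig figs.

6.994 A

X_L = ωL = 11.60 Ω
X_C = 1/(ωC) = 18.42 Ω
Net reactance X = X_L − X_C = -6.820 Ω
Z = − j6.820 Ω
|Z| = √(0² + 6.820²) = 6.820 Ω
I = V/|Z| = 47.7/6.820 = 6.994 A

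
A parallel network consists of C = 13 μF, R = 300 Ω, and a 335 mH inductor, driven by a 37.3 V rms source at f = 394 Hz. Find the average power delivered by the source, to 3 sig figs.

ω = 2πf = 2476 rad/s
X_L = ωL = 829 Ω
X_C = 1/(ωC) = 31.1 Ω
Parallel: admittances add. Y = 1/R + 1/(jωL) + jωC
Y = (0.00333 + j0.0310) S
|Y| = 0.0312 S → |Z| = 1/|Y| = 32.1 Ω, ∠Z = −∠Y = -83.9°
I = V/|Z| = 1.16 A
P = VI cos φ = 37.3 × 1.16 × cos(-83.9°) = 4.64 W

4.64 W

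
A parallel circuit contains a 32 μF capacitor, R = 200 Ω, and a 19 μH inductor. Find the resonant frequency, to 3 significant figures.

ω₀ = 1/√(LC) = 1/√(1.9e-05 × 3.2e-05) = 40560 rad/s
f₀ = ω₀/(2π) = 6.45 kHz

6.45 kHz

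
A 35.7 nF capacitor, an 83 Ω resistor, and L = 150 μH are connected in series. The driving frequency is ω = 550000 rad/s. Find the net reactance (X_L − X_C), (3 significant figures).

X_L = ωL = 82.5 Ω
X_C = 1/(ωC) = 50.9 Ω
X = 82.5 − 50.9 = 31.6 Ω

31.6 Ω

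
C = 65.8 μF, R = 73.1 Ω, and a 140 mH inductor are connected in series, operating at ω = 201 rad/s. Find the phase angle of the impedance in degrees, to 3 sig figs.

X_L = ωL = 28.1 Ω
X_C = 1/(ωC) = 75.6 Ω
Net reactance X = X_L − X_C = -47.5 Ω
Z = 73.1 − j47.5 Ω
|Z| = √(73.1² + 47.5²) = 87.2 Ω
∠Z = arctan(-47.5/73.1) = -33.0°

-33.0°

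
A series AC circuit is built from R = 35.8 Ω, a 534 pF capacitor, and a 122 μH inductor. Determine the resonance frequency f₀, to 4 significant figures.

623.5 kHz

ω₀ = 1/√(LC) = 1/√(0.000122 × 5.34e-10) = 3.918e+06 rad/s
f₀ = ω₀/(2π) = 623.5 kHz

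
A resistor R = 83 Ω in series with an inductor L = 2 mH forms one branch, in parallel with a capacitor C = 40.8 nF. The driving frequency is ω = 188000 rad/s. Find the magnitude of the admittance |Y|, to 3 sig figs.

X_L = ωL = 376 Ω
X_C = 1/(ωC) = 130 Ω
Branch 1 (R+jX_L): Z₁ = 83.0 + j376 Ω, |Z₁| = 385 Ω
Branch 2 (−jX_C): Z₂ = −j130 Ω
Parallel: Z = Z₁Z₂/(Z₁+Z₂), |Z| = 194 Ω, ∠Z = -83.8°
|Y| = 1/|Z| = 5.16 mS

5.16 mS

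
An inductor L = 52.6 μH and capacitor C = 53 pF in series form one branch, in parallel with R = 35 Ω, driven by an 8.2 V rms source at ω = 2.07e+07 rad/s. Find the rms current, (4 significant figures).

238.8 mA

X_L = ωL = 1089 Ω
X_C = 1/(ωC) = 911.5 Ω
Branch 1: Z₁ = R = 35.00 Ω
Branch 2 (series LC): Z₂ = j(X_L − X_C) = j177.3 Ω
Parallel: Z = Z₁Z₂/(Z₁+Z₂), |Z| = 34.34 Ω, ∠Z = 11.17°
I = V/|Z| = 8.2/34.34 = 238.8 mA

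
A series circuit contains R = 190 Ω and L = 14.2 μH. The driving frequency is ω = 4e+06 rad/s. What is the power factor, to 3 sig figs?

0.958

X_L = ωL = 56.8 Ω
Z = 190 + j56.8 Ω
|Z| = √(190² + 56.8²) = 198 Ω
∠Z = arctan(56.8/190) = 16.6°
cos φ = cos(16.6°) = 0.958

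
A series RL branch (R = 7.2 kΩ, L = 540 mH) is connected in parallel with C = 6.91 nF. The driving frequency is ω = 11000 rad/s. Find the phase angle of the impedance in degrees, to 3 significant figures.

-5.41°

X_L = ωL = 5940 Ω
X_C = 1/(ωC) = 13200 Ω
Branch 1 (R+jX_L): Z₁ = 7200 + j5940 Ω, |Z₁| = 9330 Ω
Branch 2 (−jX_C): Z₂ = −j13200 Ω
Parallel: Z = Z₁Z₂/(Z₁+Z₂), |Z| = 12000 Ω, ∠Z = -5.41°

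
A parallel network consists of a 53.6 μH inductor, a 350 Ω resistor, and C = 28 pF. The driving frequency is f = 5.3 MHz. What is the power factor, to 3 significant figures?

0.992

ω = 2πf = 3.33e+07 rad/s
X_L = ωL = 1780 Ω
X_C = 1/(ωC) = 1070 Ω
Parallel: admittances add. Y = 1/R + 1/(jωL) + jωC
Y = (0.00286 + j0.000372) S
|Y| = 0.00288 S → |Z| = 1/|Y| = 347 Ω, ∠Z = −∠Y = -7.42°
cos φ = cos(-7.42°) = 0.992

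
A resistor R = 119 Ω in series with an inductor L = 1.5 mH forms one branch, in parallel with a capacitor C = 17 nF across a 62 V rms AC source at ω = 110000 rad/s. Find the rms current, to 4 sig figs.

X_L = ωL = 165.0 Ω
X_C = 1/(ωC) = 534.8 Ω
Branch 1 (R+jX_L): Z₁ = 119.0 + j165.0 Ω, |Z₁| = 203.4 Ω
Branch 2 (−jX_C): Z₂ = −j534.8 Ω
Parallel: Z = Z₁Z₂/(Z₁+Z₂), |Z| = 280.1 Ω, ∠Z = 36.36°
I = V/|Z| = 62/280.1 = 221.4 mA

221.4 mA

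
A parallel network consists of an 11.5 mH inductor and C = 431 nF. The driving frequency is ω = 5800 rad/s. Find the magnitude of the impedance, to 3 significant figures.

80.0 Ω

X_L = ωL = 66.7 Ω
X_C = 1/(ωC) = 400 Ω
Parallel: admittances add. Y = 1/(jωL) + jωC
Y = (0 − j0.0125) S
|Y| = 0.0125 S → |Z| = 1/|Y| = 80.0 Ω, ∠Z = −∠Y = 90.0°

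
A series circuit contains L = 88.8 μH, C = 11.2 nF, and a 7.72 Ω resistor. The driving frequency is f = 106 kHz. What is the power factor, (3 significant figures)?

ω = 2πf = 666000 rad/s
X_L = ωL = 59.1 Ω
X_C = 1/(ωC) = 134 Ω
Net reactance X = X_L − X_C = -74.9 Ω
Z = 7.72 − j74.9 Ω
|Z| = √(7.72² + 74.9²) = 75.3 Ω
∠Z = arctan(-74.9/7.72) = -84.1°
cos φ = cos(-84.1°) = 0.103

0.103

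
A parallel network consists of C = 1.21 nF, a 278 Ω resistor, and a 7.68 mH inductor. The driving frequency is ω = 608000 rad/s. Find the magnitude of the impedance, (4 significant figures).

275.1 Ω

X_L = ωL = 4669 Ω
X_C = 1/(ωC) = 1359 Ω
Parallel: admittances add. Y = 1/R + 1/(jωL) + jωC
Y = (0.003597 + j0.0005215) S
|Y| = 0.003635 S → |Z| = 1/|Y| = 275.1 Ω, ∠Z = −∠Y = -8.249°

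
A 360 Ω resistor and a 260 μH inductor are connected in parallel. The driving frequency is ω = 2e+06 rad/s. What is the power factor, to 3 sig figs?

X_L = ωL = 520 Ω
Parallel: admittances add. Y = 1/R + 1/(jωL)
Y = (0.00278 − j0.00192) S
|Y| = 0.00338 S → |Z| = 1/|Y| = 296 Ω, ∠Z = −∠Y = 34.7°
cos φ = cos(34.7°) = 0.822

0.822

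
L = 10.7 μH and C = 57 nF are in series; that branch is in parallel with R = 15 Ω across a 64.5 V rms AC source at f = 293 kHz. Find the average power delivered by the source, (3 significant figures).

ω = 2πf = 1.841e+06 rad/s
X_L = ωL = 19.7 Ω
X_C = 1/(ωC) = 9.53 Ω
Branch 1: Z₁ = R = 15.0 Ω
Branch 2 (series LC): Z₂ = j(X_L − X_C) = j10.2 Ω
Parallel: Z = Z₁Z₂/(Z₁+Z₂), |Z| = 8.42 Ω, ∠Z = 55.9°
I = V/|Z| = 7.66 A
P = VI cos φ = 64.5 × 7.66 × cos(55.9°) = 277 W

277 W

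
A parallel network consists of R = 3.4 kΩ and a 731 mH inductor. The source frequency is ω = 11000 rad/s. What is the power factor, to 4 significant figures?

0.9210

X_L = ωL = 8041 Ω
Parallel: admittances add. Y = 1/R + 1/(jωL)
Y = (0.0002941 − j0.0001244) S
|Y| = 0.0003193 S → |Z| = 1/|Y| = 3132 Ω, ∠Z = −∠Y = 22.92°
cos φ = cos(22.92°) = 0.9210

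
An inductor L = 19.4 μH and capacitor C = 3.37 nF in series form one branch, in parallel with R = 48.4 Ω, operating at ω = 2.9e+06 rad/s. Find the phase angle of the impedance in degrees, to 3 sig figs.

-46.4°

X_L = ωL = 56.3 Ω
X_C = 1/(ωC) = 102 Ω
Branch 1: Z₁ = R = 48.4 Ω
Branch 2 (series LC): Z₂ = j(X_L − X_C) = −j46.1 Ω
Parallel: Z = Z₁Z₂/(Z₁+Z₂), |Z| = 33.4 Ω, ∠Z = -46.4°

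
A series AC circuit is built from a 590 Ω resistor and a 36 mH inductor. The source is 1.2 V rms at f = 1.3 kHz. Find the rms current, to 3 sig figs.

1.82 mA

ω = 2πf = 8168 rad/s
X_L = ωL = 294 Ω
Z = 590 + j294 Ω
|Z| = √(590² + 294²) = 659 Ω
I = V/|Z| = 1.2/659 = 1.82 mA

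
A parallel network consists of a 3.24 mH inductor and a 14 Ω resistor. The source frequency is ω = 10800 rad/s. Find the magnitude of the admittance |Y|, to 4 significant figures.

X_L = ωL = 34.99 Ω
Parallel: admittances add. Y = 1/R + 1/(jωL)
Y = (0.07143 − j0.02858) S
|Y| = 0.07693 S → |Z| = 1/|Y| = 13.00 Ω, ∠Z = −∠Y = 21.81°

76.93 mS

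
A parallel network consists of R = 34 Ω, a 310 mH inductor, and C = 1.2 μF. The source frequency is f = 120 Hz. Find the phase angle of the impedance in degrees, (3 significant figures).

ω = 2πf = 754.0 rad/s
X_L = ωL = 234 Ω
X_C = 1/(ωC) = 1110 Ω
Parallel: admittances add. Y = 1/R + 1/(jωL) + jωC
Y = (0.0294 − j0.00337) S
|Y| = 0.0296 S → |Z| = 1/|Y| = 33.8 Ω, ∠Z = −∠Y = 6.54°

6.54°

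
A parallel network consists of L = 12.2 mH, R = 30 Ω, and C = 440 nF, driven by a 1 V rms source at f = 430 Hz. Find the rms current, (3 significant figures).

ω = 2πf = 2702 rad/s
X_L = ωL = 33.0 Ω
X_C = 1/(ωC) = 841 Ω
Parallel: admittances add. Y = 1/R + 1/(jωL) + jωC
Y = (0.0333 − j0.0291) S
|Y| = 0.0443 S → |Z| = 1/|Y| = 22.6 Ω, ∠Z = −∠Y = 41.2°
I = V/|Z| = 1/22.6 = 44.3 mA

44.3 mA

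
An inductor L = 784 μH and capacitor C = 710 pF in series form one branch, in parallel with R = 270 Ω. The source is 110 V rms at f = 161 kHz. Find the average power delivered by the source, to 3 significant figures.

ω = 2πf = 1.012e+06 rad/s
X_L = ωL = 793 Ω
X_C = 1/(ωC) = 1390 Ω
Branch 1: Z₁ = R = 270 Ω
Branch 2 (series LC): Z₂ = j(X_L − X_C) = −j599 Ω
Parallel: Z = Z₁Z₂/(Z₁+Z₂), |Z| = 246 Ω, ∠Z = -24.3°
I = V/|Z| = 447 mA
P = VI cos φ = 110 × 0.447 × cos(-24.3°) = 44.8 W

44.8 W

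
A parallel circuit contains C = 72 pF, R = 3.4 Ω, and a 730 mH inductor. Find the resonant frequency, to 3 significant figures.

ω₀ = 1/√(LC) = 1/√(0.73 × 7.2e-11) = 137900 rad/s
f₀ = ω₀/(2π) = 22.0 kHz

22.0 kHz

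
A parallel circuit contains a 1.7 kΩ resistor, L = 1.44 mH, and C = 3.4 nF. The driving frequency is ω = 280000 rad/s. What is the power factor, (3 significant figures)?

0.359

X_L = ωL = 403 Ω
X_C = 1/(ωC) = 1050 Ω
Parallel: admittances add. Y = 1/R + 1/(jωL) + jωC
Y = (0.000588 − j0.00153) S
|Y| = 0.00164 S → |Z| = 1/|Y| = 611 Ω, ∠Z = −∠Y = 68.9°
cos φ = cos(68.9°) = 0.359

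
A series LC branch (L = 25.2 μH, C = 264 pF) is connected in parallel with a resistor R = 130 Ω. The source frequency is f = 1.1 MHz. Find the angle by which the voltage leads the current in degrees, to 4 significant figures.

-19.17°

ω = 2πf = 6.912e+06 rad/s
X_L = ωL = 174.2 Ω
X_C = 1/(ωC) = 548.1 Ω
Branch 1: Z₁ = R = 130.0 Ω
Branch 2 (series LC): Z₂ = j(X_L − X_C) = −j373.9 Ω
Parallel: Z = Z₁Z₂/(Z₁+Z₂), |Z| = 122.8 Ω, ∠Z = -19.17°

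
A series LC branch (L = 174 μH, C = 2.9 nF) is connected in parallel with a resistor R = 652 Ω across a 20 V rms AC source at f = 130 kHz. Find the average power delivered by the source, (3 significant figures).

613 mW

ω = 2πf = 816800 rad/s
X_L = ωL = 142 Ω
X_C = 1/(ωC) = 422 Ω
Branch 1: Z₁ = R = 652 Ω
Branch 2 (series LC): Z₂ = j(X_L − X_C) = −j280 Ω
Parallel: Z = Z₁Z₂/(Z₁+Z₂), |Z| = 257 Ω, ∠Z = -66.8°
I = V/|Z| = 77.7 mA
P = VI cos φ = 20 × 0.0777 × cos(-66.8°) = 613 mW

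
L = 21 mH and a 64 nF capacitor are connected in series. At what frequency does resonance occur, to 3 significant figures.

4.34 kHz

ω₀ = 1/√(LC) = 1/√(0.021 × 6.4e-08) = 27280 rad/s
f₀ = ω₀/(2π) = 4.34 kHz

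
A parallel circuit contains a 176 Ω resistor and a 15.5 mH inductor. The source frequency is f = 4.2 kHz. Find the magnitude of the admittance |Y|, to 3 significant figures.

ω = 2πf = 26390 rad/s
X_L = ωL = 409 Ω
Parallel: admittances add. Y = 1/R + 1/(jωL)
Y = (0.00568 − j0.00244) S
|Y| = 0.00619 S → |Z| = 1/|Y| = 162 Ω, ∠Z = −∠Y = 23.3°

6.19 mS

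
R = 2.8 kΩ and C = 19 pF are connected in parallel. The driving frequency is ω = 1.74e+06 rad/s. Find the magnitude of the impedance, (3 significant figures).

2790 Ω

X_C = 1/(ωC) = 30200 Ω
Parallel: admittances add. Y = 1/R + jωC
Y = (0.000357 + j3.31e-05) S
|Y| = 0.000359 S → |Z| = 1/|Y| = 2790 Ω, ∠Z = −∠Y = -5.29°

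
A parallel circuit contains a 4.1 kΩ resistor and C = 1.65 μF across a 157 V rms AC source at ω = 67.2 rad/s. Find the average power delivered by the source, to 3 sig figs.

6.01 W

X_C = 1/(ωC) = 9020 Ω
Parallel: admittances add. Y = 1/R + jωC
Y = (0.000244 + j0.000111) S
|Y| = 0.000268 S → |Z| = 1/|Y| = 3730 Ω, ∠Z = −∠Y = -24.4°
I = V/|Z| = 42.1 mA
P = VI cos φ = 157 × 0.0421 × cos(-24.4°) = 6.01 W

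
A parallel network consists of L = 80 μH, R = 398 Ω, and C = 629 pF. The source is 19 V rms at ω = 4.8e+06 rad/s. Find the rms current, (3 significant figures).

48.4 mA

X_L = ωL = 384 Ω
X_C = 1/(ωC) = 331 Ω
Parallel: admittances add. Y = 1/R + 1/(jωL) + jωC
Y = (0.00251 + j0.000415) S
|Y| = 0.00255 S → |Z| = 1/|Y| = 393 Ω, ∠Z = −∠Y = -9.38°
I = V/|Z| = 19/393 = 48.4 mA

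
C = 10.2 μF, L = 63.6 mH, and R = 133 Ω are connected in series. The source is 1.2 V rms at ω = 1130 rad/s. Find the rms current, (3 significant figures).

8.97 mA

X_L = ωL = 71.9 Ω
X_C = 1/(ωC) = 86.8 Ω
Net reactance X = X_L − X_C = -14.9 Ω
Z = 133 − j14.9 Ω
|Z| = √(133² + 14.9²) = 134 Ω
I = V/|Z| = 1.2/134 = 8.97 mA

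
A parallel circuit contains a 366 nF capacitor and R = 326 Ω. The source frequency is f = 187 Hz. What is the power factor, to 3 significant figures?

0.990

ω = 2πf = 1175 rad/s
X_C = 1/(ωC) = 2330 Ω
Parallel: admittances add. Y = 1/R + jωC
Y = (0.00307 + j0.000430) S
|Y| = 0.00310 S → |Z| = 1/|Y| = 323 Ω, ∠Z = −∠Y = -7.98°
cos φ = cos(-7.98°) = 0.990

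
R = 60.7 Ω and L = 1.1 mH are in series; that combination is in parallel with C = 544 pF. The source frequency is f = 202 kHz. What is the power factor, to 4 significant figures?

0.7857

ω = 2πf = 1.269e+06 rad/s
X_L = ωL = 1396 Ω
X_C = 1/(ωC) = 1448 Ω
Branch 1 (R+jX_L): Z₁ = 60.70 + j1396 Ω, |Z₁| = 1397 Ω
Branch 2 (−jX_C): Z₂ = −j1448 Ω
Parallel: Z = Z₁Z₂/(Z₁+Z₂), |Z| = 25280 Ω, ∠Z = 38.21°
cos φ = cos(38.21°) = 0.7857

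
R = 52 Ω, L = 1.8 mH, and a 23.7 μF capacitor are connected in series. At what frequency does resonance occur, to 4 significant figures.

ω₀ = 1/√(LC) = 1/√(0.0018 × 2.37e-05) = 4842 rad/s
f₀ = ω₀/(2π) = 770.6 Hz

770.6 Hz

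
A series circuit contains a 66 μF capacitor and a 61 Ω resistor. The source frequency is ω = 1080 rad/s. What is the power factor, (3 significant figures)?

0.975

X_C = 1/(ωC) = 14.0 Ω
Z = 61.0 − j14.0 Ω
|Z| = √(61.0² + 14.0²) = 62.6 Ω
∠Z = arctan(-14.0/61.0) = -13.0°
cos φ = cos(-13.0°) = 0.975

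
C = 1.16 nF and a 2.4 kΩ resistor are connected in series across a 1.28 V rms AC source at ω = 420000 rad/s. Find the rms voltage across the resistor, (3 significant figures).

X_C = 1/(ωC) = 2050 Ω
Z = 2400 − j2050 Ω
|Z| = √(2400² + 2050²) = 3160 Ω
I = V/|Z| = 405 μA
V_R = I·|Z_R| = 0.000405 × 2400 = 0.973 V

0.973 V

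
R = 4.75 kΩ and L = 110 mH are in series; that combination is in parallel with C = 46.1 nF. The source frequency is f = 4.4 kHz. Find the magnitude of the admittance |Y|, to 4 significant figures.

1.188 mS

ω = 2πf = 27650 rad/s
X_L = ωL = 3041 Ω
X_C = 1/(ωC) = 784.6 Ω
Branch 1 (R+jX_L): Z₁ = 4750 + j3041 Ω, |Z₁| = 5640 Ω
Branch 2 (−jX_C): Z₂ = −j784.6 Ω
Parallel: Z = Z₁Z₂/(Z₁+Z₂), |Z| = 841.5 Ω, ∠Z = -82.78°
|Y| = 1/|Z| = 1.188 mS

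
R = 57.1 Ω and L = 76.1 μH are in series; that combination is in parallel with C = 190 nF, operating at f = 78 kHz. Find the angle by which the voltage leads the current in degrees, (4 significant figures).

ω = 2πf = 490100 rad/s
X_L = ωL = 37.30 Ω
X_C = 1/(ωC) = 10.74 Ω
Branch 1 (R+jX_L): Z₁ = 57.10 + j37.30 Ω, |Z₁| = 68.20 Ω
Branch 2 (−jX_C): Z₂ = −j10.74 Ω
Parallel: Z = Z₁Z₂/(Z₁+Z₂), |Z| = 11.63 Ω, ∠Z = -81.79°

-81.79°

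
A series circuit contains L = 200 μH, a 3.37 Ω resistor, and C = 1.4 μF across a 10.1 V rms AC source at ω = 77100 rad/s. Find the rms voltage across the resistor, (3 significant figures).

4.85 V

X_L = ωL = 15.4 Ω
X_C = 1/(ωC) = 9.26 Ω
Net reactance X = X_L − X_C = 6.16 Ω
Z = 3.37 + j6.16 Ω
|Z| = √(3.37² + 6.16²) = 7.02 Ω
I = V/|Z| = 1.44 A
V_R = I·|Z_R| = 1.44 × 3.37 = 4.85 V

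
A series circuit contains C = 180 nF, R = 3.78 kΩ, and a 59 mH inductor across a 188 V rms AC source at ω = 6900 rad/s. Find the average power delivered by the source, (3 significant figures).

9.25 W

X_L = ωL = 407 Ω
X_C = 1/(ωC) = 805 Ω
Net reactance X = X_L − X_C = -398 Ω
Z = 3780 − j398 Ω
|Z| = √(3780² + 398²) = 3800 Ω
∠Z = arctan(-398/3780) = -6.01°
I = V/|Z| = 49.5 mA
P = VI cos φ = 188 × 0.0495 × cos(-6.01°) = 9.25 W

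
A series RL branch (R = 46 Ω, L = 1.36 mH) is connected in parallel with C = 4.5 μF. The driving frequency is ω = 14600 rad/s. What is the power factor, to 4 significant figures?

X_L = ωL = 19.86 Ω
X_C = 1/(ωC) = 15.22 Ω
Branch 1 (R+jX_L): Z₁ = 46.00 + j19.86 Ω, |Z₁| = 50.10 Ω
Branch 2 (−jX_C): Z₂ = −j15.22 Ω
Parallel: Z = Z₁Z₂/(Z₁+Z₂), |Z| = 16.49 Ω, ∠Z = -72.41°
cos φ = cos(-72.41°) = 0.3023

0.3023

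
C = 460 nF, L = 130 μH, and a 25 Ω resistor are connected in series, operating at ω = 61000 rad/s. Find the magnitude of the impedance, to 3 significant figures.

37.3 Ω

X_L = ωL = 7.93 Ω
X_C = 1/(ωC) = 35.6 Ω
Net reactance X = X_L − X_C = -27.7 Ω
Z = 25.0 − j27.7 Ω
|Z| = √(25.0² + 27.7²) = 37.3 Ω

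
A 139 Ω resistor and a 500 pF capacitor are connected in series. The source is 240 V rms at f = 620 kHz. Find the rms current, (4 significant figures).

ω = 2πf = 3.896e+06 rad/s
X_C = 1/(ωC) = 513.4 Ω
Z = 139.0 − j513.4 Ω
|Z| = √(139.0² + 513.4²) = 531.9 Ω
I = V/|Z| = 240/531.9 = 451.2 mA

451.2 mA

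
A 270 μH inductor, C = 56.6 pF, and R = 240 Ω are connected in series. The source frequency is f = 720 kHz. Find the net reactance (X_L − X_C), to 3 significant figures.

ω = 2πf = 4.524e+06 rad/s
X_L = ωL = 1220 Ω
X_C = 1/(ωC) = 3910 Ω
X = 1220 − 3910 = -2680 Ω

-2680 Ω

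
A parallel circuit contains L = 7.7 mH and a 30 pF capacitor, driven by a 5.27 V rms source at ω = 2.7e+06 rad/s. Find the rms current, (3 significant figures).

X_L = ωL = 20800 Ω
X_C = 1/(ωC) = 12300 Ω
Parallel: admittances add. Y = 1/(jωL) + jωC
Y = (0 + j3.29e-05) S
|Y| = 3.29e-05 S → |Z| = 1/|Y| = 30400 Ω, ∠Z = −∠Y = -90.0°
I = V/|Z| = 5.27/30400 = 173 μA

173 μA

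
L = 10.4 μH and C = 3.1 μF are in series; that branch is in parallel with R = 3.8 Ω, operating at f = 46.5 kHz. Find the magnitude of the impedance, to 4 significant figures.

ω = 2πf = 292200 rad/s
X_L = ωL = 3.039 Ω
X_C = 1/(ωC) = 1.104 Ω
Branch 1: Z₁ = R = 3.800 Ω
Branch 2 (series LC): Z₂ = j(X_L − X_C) = j1.934 Ω
Parallel: Z = Z₁Z₂/(Z₁+Z₂), |Z| = 1.724 Ω, ∠Z = 63.02°

1.724 Ω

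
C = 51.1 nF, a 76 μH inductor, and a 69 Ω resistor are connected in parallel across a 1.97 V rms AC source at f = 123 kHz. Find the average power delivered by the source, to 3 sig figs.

56.2 mW

ω = 2πf = 772800 rad/s
X_L = ωL = 58.7 Ω
X_C = 1/(ωC) = 25.3 Ω
Parallel: admittances add. Y = 1/R + 1/(jωL) + jωC
Y = (0.0145 + j0.0225) S
|Y| = 0.0267 S → |Z| = 1/|Y| = 37.4 Ω, ∠Z = −∠Y = -57.2°
I = V/|Z| = 52.7 mA
P = VI cos φ = 1.97 × 0.0527 × cos(-57.2°) = 56.2 mW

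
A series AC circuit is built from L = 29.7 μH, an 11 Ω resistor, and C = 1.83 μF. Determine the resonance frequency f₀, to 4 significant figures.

ω₀ = 1/√(LC) = 1/√(2.97e-05 × 1.83e-06) = 135600 rad/s
f₀ = ω₀/(2π) = 21.59 kHz

21.59 kHz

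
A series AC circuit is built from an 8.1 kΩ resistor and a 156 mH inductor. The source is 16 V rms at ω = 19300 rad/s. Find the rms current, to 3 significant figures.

1.85 mA

X_L = ωL = 3010 Ω
Z = 8100 + j3010 Ω
|Z| = √(8100² + 3010²) = 8640 Ω
I = V/|Z| = 16/8640 = 1.85 mA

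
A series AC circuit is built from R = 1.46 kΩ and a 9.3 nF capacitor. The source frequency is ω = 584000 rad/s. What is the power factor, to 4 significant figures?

0.9921

X_C = 1/(ωC) = 184.1 Ω
Z = 1460 − j184.1 Ω
|Z| = √(1460² + 184.1²) = 1472 Ω
∠Z = arctan(-184.1/1460) = -7.188°
cos φ = cos(-7.188°) = 0.9921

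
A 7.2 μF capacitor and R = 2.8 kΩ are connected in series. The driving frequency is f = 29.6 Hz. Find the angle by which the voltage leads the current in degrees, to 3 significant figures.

ω = 2πf = 186.0 rad/s
X_C = 1/(ωC) = 747 Ω
Z = 2800 − j747 Ω
|Z| = √(2800² + 747²) = 2900 Ω
∠Z = arctan(-747/2800) = -14.9°

-14.9°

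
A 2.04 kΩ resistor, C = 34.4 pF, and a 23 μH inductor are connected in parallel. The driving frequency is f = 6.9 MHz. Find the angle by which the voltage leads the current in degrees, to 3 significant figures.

ω = 2πf = 4.335e+07 rad/s
X_L = ωL = 997 Ω
X_C = 1/(ωC) = 671 Ω
Parallel: admittances add. Y = 1/R + 1/(jωL) + jωC
Y = (0.000490 + j0.000489) S
|Y| = 0.000692 S → |Z| = 1/|Y| = 1440 Ω, ∠Z = −∠Y = -44.9°

-44.9°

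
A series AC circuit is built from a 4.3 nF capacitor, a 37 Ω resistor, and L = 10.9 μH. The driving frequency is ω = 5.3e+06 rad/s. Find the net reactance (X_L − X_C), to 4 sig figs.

X_L = ωL = 57.77 Ω
X_C = 1/(ωC) = 43.88 Ω
X = 57.77 − 43.88 = 13.89 Ω

13.89 Ω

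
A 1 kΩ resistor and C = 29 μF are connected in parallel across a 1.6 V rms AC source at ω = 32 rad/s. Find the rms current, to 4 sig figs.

X_C = 1/(ωC) = 1078 Ω
Parallel: admittances add. Y = 1/R + jωC
Y = (0.001000 + j0.0009280) S
|Y| = 0.001364 S → |Z| = 1/|Y| = 733.0 Ω, ∠Z = −∠Y = -42.86°
I = V/|Z| = 1.6/733.0 = 2.183 mA

2.183 mA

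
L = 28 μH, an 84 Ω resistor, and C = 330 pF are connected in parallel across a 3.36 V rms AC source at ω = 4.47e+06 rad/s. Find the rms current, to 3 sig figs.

X_L = ωL = 125 Ω
X_C = 1/(ωC) = 678 Ω
Parallel: admittances add. Y = 1/R + 1/(jωL) + jωC
Y = (0.0119 − j0.00651) S
|Y| = 0.0136 S → |Z| = 1/|Y| = 73.7 Ω, ∠Z = −∠Y = 28.7°
I = V/|Z| = 3.36/73.7 = 45.6 mA

45.6 mA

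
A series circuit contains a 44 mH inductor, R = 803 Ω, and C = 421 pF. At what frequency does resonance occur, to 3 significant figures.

ω₀ = 1/√(LC) = 1/√(0.044 × 4.21e-10) = 232300 rad/s
f₀ = ω₀/(2π) = 37.0 kHz

37.0 kHz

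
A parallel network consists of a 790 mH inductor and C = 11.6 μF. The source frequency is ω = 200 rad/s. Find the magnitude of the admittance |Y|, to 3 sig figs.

4.01 mS

X_L = ωL = 158 Ω
X_C = 1/(ωC) = 431 Ω
Parallel: admittances add. Y = 1/(jωL) + jωC
Y = (0 − j0.00401) S
|Y| = 0.00401 S → |Z| = 1/|Y| = 249 Ω, ∠Z = −∠Y = 90.0°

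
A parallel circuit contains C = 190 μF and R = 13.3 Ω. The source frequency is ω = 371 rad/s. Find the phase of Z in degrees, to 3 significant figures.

-43.2°

X_C = 1/(ωC) = 14.2 Ω
Parallel: admittances add. Y = 1/R + jωC
Y = (0.0752 + j0.0705) S
|Y| = 0.103 S → |Z| = 1/|Y| = 9.70 Ω, ∠Z = −∠Y = -43.2°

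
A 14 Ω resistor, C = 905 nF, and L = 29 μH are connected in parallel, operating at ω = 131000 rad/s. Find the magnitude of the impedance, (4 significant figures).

X_L = ωL = 3.799 Ω
X_C = 1/(ωC) = 8.435 Ω
Parallel: admittances add. Y = 1/R + 1/(jωL) + jωC
Y = (0.07143 − j0.1447) S
|Y| = 0.1613 S → |Z| = 1/|Y| = 6.198 Ω, ∠Z = −∠Y = 63.72°

6.198 Ω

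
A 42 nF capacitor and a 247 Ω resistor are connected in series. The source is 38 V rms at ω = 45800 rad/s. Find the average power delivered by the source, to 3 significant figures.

1.08 W

X_C = 1/(ωC) = 520 Ω
Z = 247 − j520 Ω
|Z| = √(247² + 520²) = 576 Ω
∠Z = arctan(-520/247) = -64.6°
I = V/|Z| = 66.0 mA
P = VI cos φ = 38 × 0.0660 × cos(-64.6°) = 1.08 W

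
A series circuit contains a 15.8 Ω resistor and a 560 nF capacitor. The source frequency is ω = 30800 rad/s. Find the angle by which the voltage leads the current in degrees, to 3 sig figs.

X_C = 1/(ωC) = 58.0 Ω
Z = 15.8 − j58.0 Ω
|Z| = √(15.8² + 58.0²) = 60.1 Ω
∠Z = arctan(-58.0/15.8) = -74.8°

-74.8°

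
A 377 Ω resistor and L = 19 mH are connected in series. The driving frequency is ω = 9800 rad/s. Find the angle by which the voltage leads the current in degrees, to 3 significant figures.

26.3°

X_L = ωL = 186 Ω
Z = 377 + j186 Ω
|Z| = √(377² + 186²) = 420 Ω
∠Z = arctan(186/377) = 26.3°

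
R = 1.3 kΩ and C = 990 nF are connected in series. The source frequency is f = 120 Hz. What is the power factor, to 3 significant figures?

0.696

ω = 2πf = 754.0 rad/s
X_C = 1/(ωC) = 1340 Ω
Z = 1300 − j1340 Ω
|Z| = √(1300² + 1340²) = 1870 Ω
∠Z = arctan(-1340/1300) = -45.9°
cos φ = cos(-45.9°) = 0.696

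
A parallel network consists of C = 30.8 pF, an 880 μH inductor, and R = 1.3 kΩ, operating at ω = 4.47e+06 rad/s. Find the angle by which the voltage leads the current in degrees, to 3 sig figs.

X_L = ωL = 3930 Ω
X_C = 1/(ωC) = 7260 Ω
Parallel: admittances add. Y = 1/R + 1/(jωL) + jωC
Y = (0.000769 − j0.000117) S
|Y| = 0.000778 S → |Z| = 1/|Y| = 1290 Ω, ∠Z = −∠Y = 8.62°

8.62°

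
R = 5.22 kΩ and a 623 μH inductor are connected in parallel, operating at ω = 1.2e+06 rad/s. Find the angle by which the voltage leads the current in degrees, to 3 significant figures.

X_L = ωL = 748 Ω
Parallel: admittances add. Y = 1/R + 1/(jωL)
Y = (0.000192 − j0.00134) S
|Y| = 0.00135 S → |Z| = 1/|Y| = 740 Ω, ∠Z = −∠Y = 81.8°

81.8°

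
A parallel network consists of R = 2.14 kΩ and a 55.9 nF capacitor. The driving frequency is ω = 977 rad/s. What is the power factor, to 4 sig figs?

0.9932

X_C = 1/(ωC) = 18310 Ω
Parallel: admittances add. Y = 1/R + jωC
Y = (0.0004673 + j5.461e-05) S
|Y| = 0.0004705 S → |Z| = 1/|Y| = 2126 Ω, ∠Z = −∠Y = -6.666°
cos φ = cos(-6.666°) = 0.9932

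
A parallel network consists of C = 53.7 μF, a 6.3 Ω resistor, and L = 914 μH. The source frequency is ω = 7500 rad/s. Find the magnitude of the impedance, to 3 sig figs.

3.31 Ω

X_L = ωL = 6.85 Ω
X_C = 1/(ωC) = 2.48 Ω
Parallel: admittances add. Y = 1/R + 1/(jωL) + jωC
Y = (0.159 + j0.257) S
|Y| = 0.302 S → |Z| = 1/|Y| = 3.31 Ω, ∠Z = −∠Y = -58.3°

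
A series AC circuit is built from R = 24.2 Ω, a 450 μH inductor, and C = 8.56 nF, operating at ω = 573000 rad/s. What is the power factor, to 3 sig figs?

X_L = ωL = 258 Ω
X_C = 1/(ωC) = 204 Ω
Net reactance X = X_L − X_C = 54.0 Ω
Z = 24.2 + j54.0 Ω
|Z| = √(24.2² + 54.0²) = 59.1 Ω
∠Z = arctan(54.0/24.2) = 65.8°
cos φ = cos(65.8°) = 0.409

0.409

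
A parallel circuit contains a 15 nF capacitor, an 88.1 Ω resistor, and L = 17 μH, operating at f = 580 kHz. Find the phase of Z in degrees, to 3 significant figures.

ω = 2πf = 3.644e+06 rad/s
X_L = ωL = 62.0 Ω
X_C = 1/(ωC) = 18.3 Ω
Parallel: admittances add. Y = 1/R + 1/(jωL) + jωC
Y = (0.0114 + j0.0385) S
|Y| = 0.0402 S → |Z| = 1/|Y| = 24.9 Ω, ∠Z = −∠Y = -73.6°

-73.6°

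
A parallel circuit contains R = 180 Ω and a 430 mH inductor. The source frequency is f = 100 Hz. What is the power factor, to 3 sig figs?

ω = 2πf = 628.3 rad/s
X_L = ωL = 270 Ω
Parallel: admittances add. Y = 1/R + 1/(jωL)
Y = (0.00556 − j0.00370) S
|Y| = 0.00668 S → |Z| = 1/|Y| = 150 Ω, ∠Z = −∠Y = 33.7°
cos φ = cos(33.7°) = 0.832

0.832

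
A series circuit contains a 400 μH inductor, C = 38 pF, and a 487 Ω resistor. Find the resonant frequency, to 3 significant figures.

1.29 MHz

ω₀ = 1/√(LC) = 1/√(0.0004 × 3.8e-11) = 8.111e+06 rad/s
f₀ = ω₀/(2π) = 1.29 MHz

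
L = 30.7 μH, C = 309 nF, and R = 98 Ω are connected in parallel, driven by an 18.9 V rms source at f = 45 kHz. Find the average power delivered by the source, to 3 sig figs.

ω = 2πf = 282700 rad/s
X_L = ωL = 8.68 Ω
X_C = 1/(ωC) = 11.4 Ω
Parallel: admittances add. Y = 1/R + 1/(jωL) + jωC
Y = (0.0102 − j0.0278) S
|Y| = 0.0296 S → |Z| = 1/|Y| = 33.7 Ω, ∠Z = −∠Y = 69.9°
I = V/|Z| = 560 mA
P = VI cos φ = 18.9 × 0.560 × cos(69.9°) = 3.65 W

3.65 W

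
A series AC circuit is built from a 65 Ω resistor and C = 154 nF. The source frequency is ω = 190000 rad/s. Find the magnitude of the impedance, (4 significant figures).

X_C = 1/(ωC) = 34.18 Ω
Z = 65.00 − j34.18 Ω
|Z| = √(65.00² + 34.18²) = 73.44 Ω

73.44 Ω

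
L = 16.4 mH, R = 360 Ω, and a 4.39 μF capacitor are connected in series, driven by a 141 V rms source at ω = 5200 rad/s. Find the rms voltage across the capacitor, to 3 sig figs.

X_L = ωL = 85.3 Ω
X_C = 1/(ωC) = 43.8 Ω
Net reactance X = X_L − X_C = 41.5 Ω
Z = 360 + j41.5 Ω
|Z| = √(360² + 41.5²) = 362 Ω
I = V/|Z| = 389 mA
V_C = I·|Z_C| = 0.389 × 43.8 = 17.0 V

17.0 V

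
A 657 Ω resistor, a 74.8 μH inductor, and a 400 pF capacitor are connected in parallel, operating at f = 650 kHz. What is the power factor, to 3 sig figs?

ω = 2πf = 4.084e+06 rad/s
X_L = ωL = 305 Ω
X_C = 1/(ωC) = 612 Ω
Parallel: admittances add. Y = 1/R + 1/(jωL) + jωC
Y = (0.00152 − j0.00164) S
|Y| = 0.00224 S → |Z| = 1/|Y| = 447 Ω, ∠Z = −∠Y = 47.1°
cos φ = cos(47.1°) = 0.680

0.680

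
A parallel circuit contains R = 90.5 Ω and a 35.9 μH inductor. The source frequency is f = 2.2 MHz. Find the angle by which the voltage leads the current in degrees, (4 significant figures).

10.34°

ω = 2πf = 1.382e+07 rad/s
X_L = ωL = 496.2 Ω
Parallel: admittances add. Y = 1/R + 1/(jωL)
Y = (0.01105 − j0.002015) S
|Y| = 0.01123 S → |Z| = 1/|Y| = 89.03 Ω, ∠Z = −∠Y = 10.34°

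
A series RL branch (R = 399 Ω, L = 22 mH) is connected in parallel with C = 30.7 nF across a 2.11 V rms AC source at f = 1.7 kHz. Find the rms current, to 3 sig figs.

ω = 2πf = 10680 rad/s
X_L = ωL = 235 Ω
X_C = 1/(ωC) = 3050 Ω
Branch 1 (R+jX_L): Z₁ = 399 + j235 Ω, |Z₁| = 463 Ω
Branch 2 (−jX_C): Z₂ = −j3050 Ω
Parallel: Z = Z₁Z₂/(Z₁+Z₂), |Z| = 497 Ω, ∠Z = 22.4°
I = V/|Z| = 2.11/497 = 4.25 mA

4.25 mA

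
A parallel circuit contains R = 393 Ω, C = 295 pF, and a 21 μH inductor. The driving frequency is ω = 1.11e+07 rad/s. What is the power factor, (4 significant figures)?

X_L = ωL = 233.1 Ω
X_C = 1/(ωC) = 305.4 Ω
Parallel: admittances add. Y = 1/R + 1/(jωL) + jωC
Y = (0.002545 − j0.001016) S
|Y| = 0.002740 S → |Z| = 1/|Y| = 365.0 Ω, ∠Z = −∠Y = 21.76°
cos φ = cos(21.76°) = 0.9288

0.9288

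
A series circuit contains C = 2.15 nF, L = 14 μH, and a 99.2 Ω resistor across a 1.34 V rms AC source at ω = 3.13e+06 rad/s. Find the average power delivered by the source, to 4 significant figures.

X_L = ωL = 43.82 Ω
X_C = 1/(ωC) = 148.6 Ω
Net reactance X = X_L − X_C = -104.8 Ω
Z = 99.20 − j104.8 Ω
|Z| = √(99.20² + 104.8²) = 144.3 Ω
∠Z = arctan(-104.8/99.20) = -46.57°
I = V/|Z| = 9.287 mA
P = VI cos φ = 1.34 × 0.009287 × cos(-46.57°) = 8.556 mW

8.556 mW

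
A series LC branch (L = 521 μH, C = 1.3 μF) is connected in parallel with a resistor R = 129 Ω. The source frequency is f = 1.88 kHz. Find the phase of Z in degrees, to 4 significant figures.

-65.43°

ω = 2πf = 11810 rad/s
X_L = ωL = 6.154 Ω
X_C = 1/(ωC) = 65.12 Ω
Branch 1: Z₁ = R = 129.0 Ω
Branch 2 (series LC): Z₂ = j(X_L − X_C) = −j58.97 Ω
Parallel: Z = Z₁Z₂/(Z₁+Z₂), |Z| = 53.63 Ω, ∠Z = -65.43°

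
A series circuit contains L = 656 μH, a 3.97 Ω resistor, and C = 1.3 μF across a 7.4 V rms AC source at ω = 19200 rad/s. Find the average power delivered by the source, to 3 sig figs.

282 mW

X_L = ωL = 12.6 Ω
X_C = 1/(ωC) = 40.1 Ω
Net reactance X = X_L − X_C = -27.5 Ω
Z = 3.97 − j27.5 Ω
|Z| = √(3.97² + 27.5²) = 27.8 Ω
∠Z = arctan(-27.5/3.97) = -81.8°
I = V/|Z| = 267 mA
P = VI cos φ = 7.4 × 0.267 × cos(-81.8°) = 282 mW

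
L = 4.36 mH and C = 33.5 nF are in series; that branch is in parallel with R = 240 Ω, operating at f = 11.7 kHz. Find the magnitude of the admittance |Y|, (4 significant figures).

ω = 2πf = 73510 rad/s
X_L = ωL = 320.5 Ω
X_C = 1/(ωC) = 406.1 Ω
Branch 1: Z₁ = R = 240.0 Ω
Branch 2 (series LC): Z₂ = j(X_L − X_C) = −j85.54 Ω
Parallel: Z = Z₁Z₂/(Z₁+Z₂), |Z| = 80.58 Ω, ∠Z = -70.38°
|Y| = 1/|Z| = 12.41 mS

12.41 mS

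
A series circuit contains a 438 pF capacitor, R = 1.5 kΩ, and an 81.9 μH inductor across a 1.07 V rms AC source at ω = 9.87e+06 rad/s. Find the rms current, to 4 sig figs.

X_L = ωL = 808.4 Ω
X_C = 1/(ωC) = 231.3 Ω
Net reactance X = X_L − X_C = 577.0 Ω
Z = 1500 + j577.0 Ω
|Z| = √(1500² + 577.0²) = 1607 Ω
I = V/|Z| = 1.07/1607 = 665.8 μA

665.8 μA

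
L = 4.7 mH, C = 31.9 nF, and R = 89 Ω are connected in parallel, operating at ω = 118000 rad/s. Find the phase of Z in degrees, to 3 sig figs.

-9.90°

X_L = ωL = 555 Ω
X_C = 1/(ωC) = 266 Ω
Parallel: admittances add. Y = 1/R + 1/(jωL) + jωC
Y = (0.0112 + j0.00196) S
|Y| = 0.0114 S → |Z| = 1/|Y| = 87.7 Ω, ∠Z = −∠Y = -9.90°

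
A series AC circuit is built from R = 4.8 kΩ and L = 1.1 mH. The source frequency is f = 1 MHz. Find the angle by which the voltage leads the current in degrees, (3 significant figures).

ω = 2πf = 6.283e+06 rad/s
X_L = ωL = 6910 Ω
Z = 4800 + j6910 Ω
|Z| = √(4800² + 6910²) = 8410 Ω
∠Z = arctan(6910/4800) = 55.2°

55.2°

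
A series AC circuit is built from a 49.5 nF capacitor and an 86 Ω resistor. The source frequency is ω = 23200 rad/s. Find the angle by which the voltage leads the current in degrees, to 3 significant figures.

X_C = 1/(ωC) = 871 Ω
Z = 86.0 − j871 Ω
|Z| = √(86.0² + 871²) = 875 Ω
∠Z = arctan(-871/86.0) = -84.4°

-84.4°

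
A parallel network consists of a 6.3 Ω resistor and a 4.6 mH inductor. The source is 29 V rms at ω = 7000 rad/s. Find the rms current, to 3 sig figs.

4.69 A

X_L = ωL = 32.2 Ω
Parallel: admittances add. Y = 1/R + 1/(jωL)
Y = (0.159 − j0.0311) S
|Y| = 0.162 S → |Z| = 1/|Y| = 6.18 Ω, ∠Z = −∠Y = 11.1°
I = V/|Z| = 29/6.18 = 4.69 A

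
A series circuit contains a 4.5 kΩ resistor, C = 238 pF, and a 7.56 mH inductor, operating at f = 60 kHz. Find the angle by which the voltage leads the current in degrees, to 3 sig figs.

-61.5°

ω = 2πf = 377000 rad/s
X_L = ωL = 2850 Ω
X_C = 1/(ωC) = 11100 Ω
Net reactance X = X_L − X_C = -8300 Ω
Z = 4500 − j8300 Ω
|Z| = √(4500² + 8300²) = 9440 Ω
∠Z = arctan(-8300/4500) = -61.5°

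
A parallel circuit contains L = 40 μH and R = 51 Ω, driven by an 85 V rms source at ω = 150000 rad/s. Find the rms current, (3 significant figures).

14.3 A

X_L = ωL = 6.00 Ω
Parallel: admittances add. Y = 1/R + 1/(jωL)
Y = (0.0196 − j0.167) S
|Y| = 0.168 S → |Z| = 1/|Y| = 5.96 Ω, ∠Z = −∠Y = 83.3°
I = V/|Z| = 85/5.96 = 14.3 A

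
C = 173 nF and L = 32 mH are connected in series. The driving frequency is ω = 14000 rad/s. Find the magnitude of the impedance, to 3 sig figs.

X_L = ωL = 448 Ω
X_C = 1/(ωC) = 413 Ω
Net reactance X = X_L − X_C = 35.1 Ω
Z = j35.1 Ω
|Z| = √(0² + 35.1²) = 35.1 Ω

35.1 Ω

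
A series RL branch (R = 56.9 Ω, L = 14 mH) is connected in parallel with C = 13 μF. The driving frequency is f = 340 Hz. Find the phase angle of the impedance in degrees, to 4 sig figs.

ω = 2πf = 2136 rad/s
X_L = ωL = 29.91 Ω
X_C = 1/(ωC) = 36.01 Ω
Branch 1 (R+jX_L): Z₁ = 56.90 + j29.91 Ω, |Z₁| = 64.28 Ω
Branch 2 (−jX_C): Z₂ = −j36.01 Ω
Parallel: Z = Z₁Z₂/(Z₁+Z₂), |Z| = 40.45 Ω, ∠Z = -56.15°

-56.15°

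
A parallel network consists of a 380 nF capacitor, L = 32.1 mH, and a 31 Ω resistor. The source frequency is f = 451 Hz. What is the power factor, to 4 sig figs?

0.9559

ω = 2πf = 2834 rad/s
X_L = ωL = 90.96 Ω
X_C = 1/(ωC) = 928.7 Ω
Parallel: admittances add. Y = 1/R + 1/(jωL) + jωC
Y = (0.03226 − j0.009917) S
|Y| = 0.03375 S → |Z| = 1/|Y| = 29.63 Ω, ∠Z = −∠Y = 17.09°
cos φ = cos(17.09°) = 0.9559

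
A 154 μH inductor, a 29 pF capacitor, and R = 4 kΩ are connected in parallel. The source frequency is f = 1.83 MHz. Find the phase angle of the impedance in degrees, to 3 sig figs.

42.8°

ω = 2πf = 1.15e+07 rad/s
X_L = ωL = 1770 Ω
X_C = 1/(ωC) = 3000 Ω
Parallel: admittances add. Y = 1/R + 1/(jωL) + jωC
Y = (0.000250 − j0.000231) S
|Y| = 0.000341 S → |Z| = 1/|Y| = 2940 Ω, ∠Z = −∠Y = 42.8°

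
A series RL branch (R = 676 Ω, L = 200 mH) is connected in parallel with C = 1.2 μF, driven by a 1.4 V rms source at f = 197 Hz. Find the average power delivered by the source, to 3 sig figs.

ω = 2πf = 1238 rad/s
X_L = ωL = 248 Ω
X_C = 1/(ωC) = 673 Ω
Branch 1 (R+jX_L): Z₁ = 676 + j248 Ω, |Z₁| = 720 Ω
Branch 2 (−jX_C): Z₂ = −j673 Ω
Parallel: Z = Z₁Z₂/(Z₁+Z₂), |Z| = 607 Ω, ∠Z = -37.7°
I = V/|Z| = 2.31 mA
P = VI cos φ = 1.4 × 0.00231 × cos(-37.7°) = 2.56 mW

2.56 mW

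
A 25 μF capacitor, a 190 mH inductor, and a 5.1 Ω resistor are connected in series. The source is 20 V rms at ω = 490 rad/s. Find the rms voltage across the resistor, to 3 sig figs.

8.13 V

X_L = ωL = 93.1 Ω
X_C = 1/(ωC) = 81.6 Ω
Net reactance X = X_L − X_C = 11.5 Ω
Z = 5.10 + j11.5 Ω
|Z| = √(5.10² + 11.5²) = 12.6 Ω
I = V/|Z| = 1.59 A
V_R = I·|Z_R| = 1.59 × 5.10 = 8.13 V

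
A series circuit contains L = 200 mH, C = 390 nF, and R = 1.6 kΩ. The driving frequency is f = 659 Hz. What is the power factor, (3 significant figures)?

ω = 2πf = 4141 rad/s
X_L = ωL = 828 Ω
X_C = 1/(ωC) = 619 Ω
Net reactance X = X_L − X_C = 209 Ω
Z = 1600 + j209 Ω
|Z| = √(1600² + 209²) = 1610 Ω
∠Z = arctan(209/1600) = 7.44°
cos φ = cos(7.44°) = 0.992

0.992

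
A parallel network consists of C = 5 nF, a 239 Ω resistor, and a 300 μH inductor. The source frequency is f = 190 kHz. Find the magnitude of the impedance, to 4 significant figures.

ω = 2πf = 1.194e+06 rad/s
X_L = ωL = 358.1 Ω
X_C = 1/(ωC) = 167.5 Ω
Parallel: admittances add. Y = 1/R + 1/(jωL) + jωC
Y = (0.004184 + j0.003177) S
|Y| = 0.005253 S → |Z| = 1/|Y| = 190.4 Ω, ∠Z = −∠Y = -37.21°

190.4 Ω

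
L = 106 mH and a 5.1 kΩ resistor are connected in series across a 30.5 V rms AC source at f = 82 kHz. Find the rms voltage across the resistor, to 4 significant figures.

ω = 2πf = 515200 rad/s
X_L = ωL = 54610 Ω
Z = 5100 + j54610 Ω
|Z| = √(5100² + 54610²) = 54850 Ω
I = V/|Z| = 556.1 μA
V_R = I·|Z_R| = 0.0005561 × 5100 = 2.836 V

2.836 V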